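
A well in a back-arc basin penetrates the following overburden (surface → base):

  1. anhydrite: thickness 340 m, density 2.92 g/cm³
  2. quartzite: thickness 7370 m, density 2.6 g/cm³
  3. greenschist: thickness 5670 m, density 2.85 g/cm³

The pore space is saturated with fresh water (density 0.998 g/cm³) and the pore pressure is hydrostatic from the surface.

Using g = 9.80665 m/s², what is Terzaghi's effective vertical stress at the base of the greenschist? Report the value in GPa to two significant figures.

Overburden (lithostatic) stress σ_v:
anhydrite: 2920 kg/m³ × 9.80665 m/s² × 340 m = 9.736×10^6 Pa = 9.736 MPa
quartzite: 2600 kg/m³ × 9.80665 m/s² × 7370 m = 1.879×10^8 Pa = 187.9 MPa
greenschist: 2850 kg/m³ × 9.80665 m/s² × 5670 m = 1.585×10^8 Pa = 158.5 MPa
Total = 9.736 + 187.9 + 158.5 = 356.12 MPa
Pore pressure P_p = 998 kg/m³ × 9.80665 m/s² × 13380 m = 1.310×10^8 Pa = 131.0 MPa
Effective stress σ' = σ_v − P_p = 356.1 − 131.0 = 225.17 MPa = 0.22517 GPa

0.23 GPa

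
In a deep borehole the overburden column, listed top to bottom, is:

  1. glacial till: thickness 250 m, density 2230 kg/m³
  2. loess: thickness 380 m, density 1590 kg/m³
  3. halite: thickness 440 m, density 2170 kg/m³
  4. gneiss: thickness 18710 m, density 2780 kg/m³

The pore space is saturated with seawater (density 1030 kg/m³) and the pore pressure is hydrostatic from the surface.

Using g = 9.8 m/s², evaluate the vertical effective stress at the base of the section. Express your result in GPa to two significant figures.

Overburden (lithostatic) stress σ_v:
glacial till: 2230 kg/m³ × 9.8 m/s² × 250 m = 5.463×10^6 Pa = 5.463 MPa
loess: 1590 kg/m³ × 9.8 m/s² × 380 m = 5.921×10^6 Pa = 5.921 MPa
halite: 2170 kg/m³ × 9.8 m/s² × 440 m = 9.357×10^6 Pa = 9.357 MPa
gneiss: 2780 kg/m³ × 9.8 m/s² × 18710 m = 5.097×10^8 Pa = 509.7 MPa
Total = 5.463 + 5.921 + 9.357 + 509.7 = 530.48 MPa
Pore pressure P_p = 1030 kg/m³ × 9.8 m/s² × 19780 m = 1.997×10^8 Pa = 199.7 MPa
Effective stress σ' = σ_v − P_p = 530.5 − 199.7 = 330.82 MPa = 0.33082 GPa

0.33 GPa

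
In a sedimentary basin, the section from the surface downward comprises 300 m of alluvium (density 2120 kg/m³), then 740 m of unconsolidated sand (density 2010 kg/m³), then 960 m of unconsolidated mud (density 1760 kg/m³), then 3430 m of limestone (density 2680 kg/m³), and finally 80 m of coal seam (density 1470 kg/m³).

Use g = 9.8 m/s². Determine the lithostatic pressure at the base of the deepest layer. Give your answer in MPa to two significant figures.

alluvium: 2120 kg/m³ × 9.8 m/s² × 300 m = 6.233×10^6 Pa = 6.233 MPa
unconsolidated sand: 2010 kg/m³ × 9.8 m/s² × 740 m = 1.458×10^7 Pa = 14.58 MPa
unconsolidated mud: 1760 kg/m³ × 9.8 m/s² × 960 m = 1.656×10^7 Pa = 16.56 MPa
limestone: 2680 kg/m³ × 9.8 m/s² × 3430 m = 9.009×10^7 Pa = 90.09 MPa
coal seam: 1470 kg/m³ × 9.8 m/s² × 80 m = 1.152×10^6 Pa = 1.152 MPa
Total = 6.233 + 14.58 + 16.56 + 90.09 + 1.152 = 128.61 MPa

130 MPa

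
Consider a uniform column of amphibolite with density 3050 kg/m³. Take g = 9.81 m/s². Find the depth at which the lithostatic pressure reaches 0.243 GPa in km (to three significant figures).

h = P/(ρg) = 0.243 GPa / (3050 kg/m³ × 9.81 m/s²) = 2.430×10^8 Pa / 29920 Pa/m = 8121.5 m
= 8.1215 km

8.12 km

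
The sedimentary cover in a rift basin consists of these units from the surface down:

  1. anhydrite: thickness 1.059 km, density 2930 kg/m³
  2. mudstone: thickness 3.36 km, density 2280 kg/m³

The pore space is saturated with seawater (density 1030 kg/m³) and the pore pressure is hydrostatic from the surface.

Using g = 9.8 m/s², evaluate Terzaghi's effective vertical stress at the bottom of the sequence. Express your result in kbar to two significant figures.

Overburden (lithostatic) stress σ_v:
anhydrite: 2930 kg/m³ × 9.8 m/s² × 1059 m = 3.041×10^7 Pa = 30.41 MPa
mudstone: 2280 kg/m³ × 9.8 m/s² × 3360 m = 7.508×10^7 Pa = 75.08 MPa
Total = 30.41 + 75.08 = 105.48 MPa
Pore pressure P_p = 1030 kg/m³ × 9.8 m/s² × 4419 m = 4.461×10^7 Pa = 44.61 MPa
Effective stress σ' = σ_v − P_p = 105.5 − 44.61 = 60.879 MPa = 0.60879 kbar

0.61 kbar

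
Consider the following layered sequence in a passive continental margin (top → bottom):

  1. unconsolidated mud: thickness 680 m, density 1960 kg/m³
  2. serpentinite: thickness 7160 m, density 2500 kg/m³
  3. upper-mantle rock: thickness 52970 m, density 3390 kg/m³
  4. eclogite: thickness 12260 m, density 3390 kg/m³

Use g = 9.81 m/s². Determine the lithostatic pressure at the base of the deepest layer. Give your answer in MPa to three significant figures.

unconsolidated mud: 1960 kg/m³ × 9.81 m/s² × 680 m = 1.307×10^7 Pa = 13.07 MPa
serpentinite: 2500 kg/m³ × 9.81 m/s² × 7160 m = 1.756×10^8 Pa = 175.6 MPa
upper-mantle rock: 3390 kg/m³ × 9.81 m/s² × 52970 m = 1.762×10^9 Pa = 1762 MPa
eclogite: 3390 kg/m³ × 9.81 m/s² × 12260 m = 4.077×10^8 Pa = 407.7 MPa
Total = 13.07 + 175.6 + 1762 + 407.7 = 2358.0 MPa

2360 MPa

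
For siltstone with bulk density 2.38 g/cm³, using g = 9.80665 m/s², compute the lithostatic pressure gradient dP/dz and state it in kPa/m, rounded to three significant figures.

23.3 kPa/m

dP/dz = ρg = 2380 kg/m³ × 9.80665 m/s² = 23340 Pa/m
= 23340 Pa/m × (1 kPa/m / 1000.0 Pa/m) = 23.340 kPa/m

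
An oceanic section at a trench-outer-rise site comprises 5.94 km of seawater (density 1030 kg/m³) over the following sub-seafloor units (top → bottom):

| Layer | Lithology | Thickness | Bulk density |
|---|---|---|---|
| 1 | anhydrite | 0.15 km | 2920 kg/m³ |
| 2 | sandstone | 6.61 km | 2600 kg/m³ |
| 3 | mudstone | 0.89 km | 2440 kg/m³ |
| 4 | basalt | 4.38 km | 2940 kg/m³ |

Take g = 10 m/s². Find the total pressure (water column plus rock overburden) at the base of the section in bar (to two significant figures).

3900 bar

seawater: 1030 kg/m³ × 10 m/s² × 5940 m = 6.118×10^7 Pa = 611.8 bar
anhydrite: 2920 kg/m³ × 10 m/s² × 150 m = 4.380×10^6 Pa = 43.80 bar
sandstone: 2600 kg/m³ × 10 m/s² × 6610 m = 1.719×10^8 Pa = 1719 bar
mudstone: 2440 kg/m³ × 10 m/s² × 890 m = 2.172×10^7 Pa = 217.2 bar
basalt: 2940 kg/m³ × 10 m/s² × 4380 m = 1.288×10^8 Pa = 1288 bar
Total = 611.8 + 43.80 + 1719 + 217.2 + 1288 = 3879.1 bar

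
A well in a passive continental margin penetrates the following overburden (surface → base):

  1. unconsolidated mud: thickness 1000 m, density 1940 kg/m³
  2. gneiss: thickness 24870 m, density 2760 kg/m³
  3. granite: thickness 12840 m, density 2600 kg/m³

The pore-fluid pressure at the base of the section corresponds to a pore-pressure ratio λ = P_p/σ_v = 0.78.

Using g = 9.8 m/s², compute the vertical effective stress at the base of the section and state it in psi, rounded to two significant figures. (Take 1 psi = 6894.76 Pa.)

33000 psi

Overburden (lithostatic) stress σ_v:
unconsolidated mud: 1940 kg/m³ × 9.8 m/s² × 1000 m = 1.901×10^7 Pa = 19.01 MPa
gneiss: 2760 kg/m³ × 9.8 m/s² × 24870 m = 6.727×10^8 Pa = 672.7 MPa
granite: 2600 kg/m³ × 9.8 m/s² × 12840 m = 3.272×10^8 Pa = 327.2 MPa
Total = 19.01 + 672.7 + 327.2 = 1018.9 MPa
Pore pressure P_p = λ·σ_v = 0.78 × 1019 MPa = 794.7 MPa
Effective stress σ' = σ_v − P_p = 1019 − 794.7 = 224.15 MPa = 32510 psi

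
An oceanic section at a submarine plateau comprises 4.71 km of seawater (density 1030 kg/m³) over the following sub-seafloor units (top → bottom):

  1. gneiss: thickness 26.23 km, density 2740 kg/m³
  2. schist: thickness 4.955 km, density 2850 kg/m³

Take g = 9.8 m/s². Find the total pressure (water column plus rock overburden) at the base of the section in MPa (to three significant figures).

seawater: 1030 kg/m³ × 9.8 m/s² × 4710 m = 4.754×10^7 Pa = 47.54 MPa
gneiss: 2740 kg/m³ × 9.8 m/s² × 26230 m = 7.043×10^8 Pa = 704.3 MPa
schist: 2850 kg/m³ × 9.8 m/s² × 4955 m = 1.384×10^8 Pa = 138.4 MPa
Total = 47.54 + 704.3 + 138.4 = 890.26 MPa

890 MPa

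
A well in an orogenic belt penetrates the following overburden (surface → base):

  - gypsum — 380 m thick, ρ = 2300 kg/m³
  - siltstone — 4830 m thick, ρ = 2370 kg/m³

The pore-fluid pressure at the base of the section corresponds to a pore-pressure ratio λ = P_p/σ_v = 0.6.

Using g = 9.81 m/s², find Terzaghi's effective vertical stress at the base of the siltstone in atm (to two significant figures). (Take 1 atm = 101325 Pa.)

Overburden (lithostatic) stress σ_v:
gypsum: 2300 kg/m³ × 9.81 m/s² × 380 m = 8.574×10^6 Pa = 8.574 MPa
siltstone: 2370 kg/m³ × 9.81 m/s² × 4830 m = 1.123×10^8 Pa = 112.3 MPa
Total = 8.574 + 112.3 = 120.87 MPa
Pore pressure P_p = λ·σ_v = 0.6 × 120.9 MPa = 72.52 MPa
Effective stress σ' = σ_v − P_p = 120.9 − 72.52 = 48.348 MPa = 477.16 atm

480 atm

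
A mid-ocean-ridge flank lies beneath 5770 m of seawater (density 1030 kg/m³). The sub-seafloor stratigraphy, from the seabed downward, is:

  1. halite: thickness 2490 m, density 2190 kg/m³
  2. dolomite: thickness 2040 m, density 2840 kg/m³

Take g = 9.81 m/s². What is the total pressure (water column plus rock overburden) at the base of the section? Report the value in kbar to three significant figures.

seawater: 1030 kg/m³ × 9.81 m/s² × 5770 m = 5.830×10^7 Pa = 0.5830 kbar
halite: 2190 kg/m³ × 9.81 m/s² × 2490 m = 5.349×10^7 Pa = 0.5349 kbar
dolomite: 2840 kg/m³ × 9.81 m/s² × 2040 m = 5.684×10^7 Pa = 0.5684 kbar
Total = 0.5830 + 0.5349 + 0.5684 = 1.6863 kbar

1.69 kbar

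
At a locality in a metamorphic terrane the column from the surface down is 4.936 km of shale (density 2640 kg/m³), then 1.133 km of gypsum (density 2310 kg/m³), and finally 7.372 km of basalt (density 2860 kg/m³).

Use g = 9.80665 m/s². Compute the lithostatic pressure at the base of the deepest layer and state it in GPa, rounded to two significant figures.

0.36 GPa

shale: 2640 kg/m³ × 9.80665 m/s² × 4936 m = 1.278×10^8 Pa = 0.1278 GPa
gypsum: 2310 kg/m³ × 9.80665 m/s² × 1133 m = 2.567×10^7 Pa = 0.02567 GPa
basalt: 2860 kg/m³ × 9.80665 m/s² × 7372 m = 2.068×10^8 Pa = 0.2068 GPa
Total = 0.1278 + 0.02567 + 0.2068 = 0.36022 GPa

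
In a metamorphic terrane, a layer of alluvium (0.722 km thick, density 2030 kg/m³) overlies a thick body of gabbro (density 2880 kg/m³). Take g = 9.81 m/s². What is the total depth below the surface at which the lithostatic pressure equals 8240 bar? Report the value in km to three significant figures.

Pressure at base of upper layers: 2030×9.81×722 = 1.438×10^7 Pa = 143.8 bar
Remaining pressure to be supplied by gabbro: 8.240×10^8 − 1.438×10^7 = 8.096×10^8 Pa
Additional depth in gabbro = 8.096×10^8 Pa / (2880 kg/m³ × 9.81 m/s²) = 28656 m
Total depth = 722 m + 28656 m = 29378 m
= 29.378 km

29.4 km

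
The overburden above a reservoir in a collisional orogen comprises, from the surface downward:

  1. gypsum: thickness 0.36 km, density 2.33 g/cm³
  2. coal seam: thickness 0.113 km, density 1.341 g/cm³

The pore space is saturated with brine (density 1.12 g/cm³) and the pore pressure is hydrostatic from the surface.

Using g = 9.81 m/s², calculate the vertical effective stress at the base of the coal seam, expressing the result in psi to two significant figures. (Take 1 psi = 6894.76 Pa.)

660 psi

Overburden (lithostatic) stress σ_v:
gypsum: 2330 kg/m³ × 9.81 m/s² × 360 m = 8.229×10^6 Pa = 8.229 MPa
coal seam: 1341 kg/m³ × 9.81 m/s² × 113 m = 1.487×10^6 Pa = 1.487 MPa
Total = 8.229 + 1.487 = 9.7152 MPa
Pore pressure P_p = 1120 kg/m³ × 9.81 m/s² × 473 m = 5.197×10^6 Pa = 5.197 MPa
Effective stress σ' = σ_v − P_p = 9.715 − 5.197 = 4.5182 MPa = 655.31 psi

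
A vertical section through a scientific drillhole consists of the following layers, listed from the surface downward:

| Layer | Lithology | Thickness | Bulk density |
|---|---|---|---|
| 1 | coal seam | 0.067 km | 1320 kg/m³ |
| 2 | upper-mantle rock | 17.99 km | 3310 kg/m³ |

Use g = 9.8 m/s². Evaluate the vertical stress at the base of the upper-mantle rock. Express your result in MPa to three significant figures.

coal seam: 1320 kg/m³ × 9.8 m/s² × 67 m = 8.667×10^5 Pa = 0.8667 MPa
upper-mantle rock: 3310 kg/m³ × 9.8 m/s² × 17990 m = 5.836×10^8 Pa = 583.6 MPa
Total = 0.8667 + 583.6 = 584.43 MPa

584 MPa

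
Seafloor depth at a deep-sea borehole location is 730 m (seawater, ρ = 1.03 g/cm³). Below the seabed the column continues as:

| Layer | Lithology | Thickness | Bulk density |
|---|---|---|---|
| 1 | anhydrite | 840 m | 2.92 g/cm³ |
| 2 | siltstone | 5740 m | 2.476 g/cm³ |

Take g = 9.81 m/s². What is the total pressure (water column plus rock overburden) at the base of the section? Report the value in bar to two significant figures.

1700 bar

seawater: 1030 kg/m³ × 9.81 m/s² × 730 m = 7.376×10^6 Pa = 73.76 bar
anhydrite: 2920 kg/m³ × 9.81 m/s² × 840 m = 2.406×10^7 Pa = 240.6 bar
siltstone: 2476 kg/m³ × 9.81 m/s² × 5740 m = 1.394×10^8 Pa = 1394 bar
Total = 73.76 + 240.6 + 1394 = 1708.6 bar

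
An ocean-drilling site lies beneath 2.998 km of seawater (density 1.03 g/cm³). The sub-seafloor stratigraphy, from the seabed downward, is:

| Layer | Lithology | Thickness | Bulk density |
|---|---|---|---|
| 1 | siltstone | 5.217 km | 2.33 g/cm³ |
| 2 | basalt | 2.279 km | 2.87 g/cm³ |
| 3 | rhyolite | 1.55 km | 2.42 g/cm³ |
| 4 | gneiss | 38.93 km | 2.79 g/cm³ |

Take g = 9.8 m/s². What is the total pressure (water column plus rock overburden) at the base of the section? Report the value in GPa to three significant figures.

seawater: 1030 kg/m³ × 9.8 m/s² × 2998 m = 3.026×10^7 Pa = 0.03026 GPa
siltstone: 2330 kg/m³ × 9.8 m/s² × 5217 m = 1.191×10^8 Pa = 0.1191 GPa
basalt: 2870 kg/m³ × 9.8 m/s² × 2279 m = 6.410×10^7 Pa = 0.06410 GPa
rhyolite: 2420 kg/m³ × 9.8 m/s² × 1550 m = 3.676×10^7 Pa = 0.03676 GPa
gneiss: 2790 kg/m³ × 9.8 m/s² × 38930 m = 1.064×10^9 Pa = 1.064 GPa
Total = 0.03026 + 0.1191 + 0.06410 + 0.03676 + 1.064 = 1.3147 GPa

1.31 GPa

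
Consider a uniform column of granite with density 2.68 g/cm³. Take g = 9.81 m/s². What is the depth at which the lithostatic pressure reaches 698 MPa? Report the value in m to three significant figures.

h = P/(ρg) = 698 MPa / (2680 kg/m³ × 9.81 m/s²) = 6.980×10^8 Pa / 26291 Pa/m = 26549 m

26500 m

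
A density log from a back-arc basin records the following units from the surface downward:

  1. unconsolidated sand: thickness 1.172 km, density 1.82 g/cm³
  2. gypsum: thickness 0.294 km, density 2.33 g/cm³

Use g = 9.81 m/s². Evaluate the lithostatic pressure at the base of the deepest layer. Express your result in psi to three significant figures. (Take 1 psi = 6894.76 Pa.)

4010 psi

unconsolidated sand: 1820 kg/m³ × 9.81 m/s² × 1172 m = 2.093×10^7 Pa = 3035 psi
gypsum: 2330 kg/m³ × 9.81 m/s² × 294 m = 6.720×10^6 Pa = 974.7 psi
Total = 3035 + 974.7 = 4009.6 psi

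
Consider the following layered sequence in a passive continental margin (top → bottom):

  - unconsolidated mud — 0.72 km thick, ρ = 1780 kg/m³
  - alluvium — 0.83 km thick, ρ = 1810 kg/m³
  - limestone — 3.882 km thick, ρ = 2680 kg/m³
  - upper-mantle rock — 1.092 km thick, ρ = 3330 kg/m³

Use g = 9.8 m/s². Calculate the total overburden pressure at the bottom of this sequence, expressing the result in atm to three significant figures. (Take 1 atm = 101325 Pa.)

unconsolidated mud: 1780 kg/m³ × 9.8 m/s² × 720 m = 1.256×10^7 Pa = 124.0 atm
alluvium: 1810 kg/m³ × 9.8 m/s² × 830 m = 1.472×10^7 Pa = 145.3 atm
limestone: 2680 kg/m³ × 9.8 m/s² × 3882 m = 1.020×10^8 Pa = 1006 atm
upper-mantle rock: 3330 kg/m³ × 9.8 m/s² × 1092 m = 3.564×10^7 Pa = 351.7 atm
Total = 124.0 + 145.3 + 1006 + 351.7 = 1627.2 atm

1630 atm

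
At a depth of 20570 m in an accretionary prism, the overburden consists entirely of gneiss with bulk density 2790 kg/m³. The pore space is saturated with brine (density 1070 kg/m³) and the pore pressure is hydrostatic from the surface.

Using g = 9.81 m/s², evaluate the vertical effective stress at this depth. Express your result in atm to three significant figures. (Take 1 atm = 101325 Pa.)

Overburden (lithostatic) stress σ_v:
gneiss: 2790 kg/m³ × 9.81 m/s² × 20570 m = 5.630×10^8 Pa = 563.0 MPa
Pore pressure P_p = 1070 kg/m³ × 9.81 m/s² × 20570 m = 2.159×10^8 Pa = 215.9 MPa
Effective stress σ' = σ_v − P_p = 563.0 − 215.9 = 347.08 MPa = 3425.4 atm

3430 atm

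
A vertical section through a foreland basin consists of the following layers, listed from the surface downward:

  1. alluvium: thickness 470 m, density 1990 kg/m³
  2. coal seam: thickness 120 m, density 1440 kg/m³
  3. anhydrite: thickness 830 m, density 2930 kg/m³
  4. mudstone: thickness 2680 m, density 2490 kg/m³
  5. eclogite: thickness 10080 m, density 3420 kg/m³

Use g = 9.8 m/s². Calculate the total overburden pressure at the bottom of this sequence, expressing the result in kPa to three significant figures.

438000 kPa

alluvium: 1990 kg/m³ × 9.8 m/s² × 470 m = 9.166×10^6 Pa = 9166 kPa
coal seam: 1440 kg/m³ × 9.8 m/s² × 120 m = 1.693×10^6 Pa = 1693 kPa
anhydrite: 2930 kg/m³ × 9.8 m/s² × 830 m = 2.383×10^7 Pa = 23833 kPa
mudstone: 2490 kg/m³ × 9.8 m/s² × 2680 m = 6.540×10^7 Pa = 65397 kPa
eclogite: 3420 kg/m³ × 9.8 m/s² × 10080 m = 3.378×10^8 Pa = 3.378×10^5 kPa
Total = 9166 + 1693 + 23833 + 65397 + 3.378×10^5 = 4.3793×10^5 kPa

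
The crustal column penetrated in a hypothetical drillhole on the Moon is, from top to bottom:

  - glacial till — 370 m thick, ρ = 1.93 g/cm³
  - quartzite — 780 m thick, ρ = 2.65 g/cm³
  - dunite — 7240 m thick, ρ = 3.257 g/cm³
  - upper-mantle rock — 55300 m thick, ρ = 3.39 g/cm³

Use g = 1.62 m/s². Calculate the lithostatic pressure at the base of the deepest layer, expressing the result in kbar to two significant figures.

3.5 kbar

glacial till: 1930 kg/m³ × 1.62 m/s² × 370 m = 1.157×10^6 Pa = 0.01157 kbar
quartzite: 2650 kg/m³ × 1.62 m/s² × 780 m = 3.349×10^6 Pa = 0.03349 kbar
dunite: 3257 kg/m³ × 1.62 m/s² × 7240 m = 3.820×10^7 Pa = 0.3820 kbar
upper-mantle rock: 3390 kg/m³ × 1.62 m/s² × 55300 m = 3.037×10^8 Pa = 3.037 kbar
Total = 0.01157 + 0.03349 + 0.3820 + 3.037 = 3.4640 kbar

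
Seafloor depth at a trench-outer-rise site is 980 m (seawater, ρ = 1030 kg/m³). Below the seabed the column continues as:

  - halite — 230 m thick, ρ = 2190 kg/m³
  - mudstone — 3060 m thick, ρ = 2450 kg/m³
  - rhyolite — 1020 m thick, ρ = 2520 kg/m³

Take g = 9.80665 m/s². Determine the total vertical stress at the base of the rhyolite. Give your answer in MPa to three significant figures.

114 MPa

seawater: 1030 kg/m³ × 9.80665 m/s² × 980 m = 9.899×10^6 Pa = 9.899 MPa
halite: 2190 kg/m³ × 9.80665 m/s² × 230 m = 4.940×10^6 Pa = 4.940 MPa
mudstone: 2450 kg/m³ × 9.80665 m/s² × 3060 m = 7.352×10^7 Pa = 73.52 MPa
rhyolite: 2520 kg/m³ × 9.80665 m/s² × 1020 m = 2.521×10^7 Pa = 25.21 MPa
Total = 9.899 + 4.940 + 73.52 + 25.21 = 113.57 MPa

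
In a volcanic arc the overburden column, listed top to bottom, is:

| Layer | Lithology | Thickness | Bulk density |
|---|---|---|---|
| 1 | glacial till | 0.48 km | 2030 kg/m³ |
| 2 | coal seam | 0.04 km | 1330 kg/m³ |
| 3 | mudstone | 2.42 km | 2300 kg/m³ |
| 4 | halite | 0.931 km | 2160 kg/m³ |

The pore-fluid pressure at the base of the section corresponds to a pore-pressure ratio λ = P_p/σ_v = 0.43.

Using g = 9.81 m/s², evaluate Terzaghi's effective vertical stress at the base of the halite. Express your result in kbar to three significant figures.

0.481 kbar

Overburden (lithostatic) stress σ_v:
glacial till: 2030 kg/m³ × 9.81 m/s² × 480 m = 9.559×10^6 Pa = 9.559 MPa
coal seam: 1330 kg/m³ × 9.81 m/s² × 40 m = 5.219×10^5 Pa = 0.5219 MPa
mudstone: 2300 kg/m³ × 9.81 m/s² × 2420 m = 5.460×10^7 Pa = 54.60 MPa
halite: 2160 kg/m³ × 9.81 m/s² × 931 m = 1.973×10^7 Pa = 19.73 MPa
Total = 9.559 + 0.5219 + 54.60 + 19.73 = 84.411 MPa
Pore pressure P_p = λ·σ_v = 0.43 × 84.41 MPa = 36.30 MPa
Effective stress σ' = σ_v − P_p = 84.41 − 36.30 = 48.114 MPa = 0.48114 kbar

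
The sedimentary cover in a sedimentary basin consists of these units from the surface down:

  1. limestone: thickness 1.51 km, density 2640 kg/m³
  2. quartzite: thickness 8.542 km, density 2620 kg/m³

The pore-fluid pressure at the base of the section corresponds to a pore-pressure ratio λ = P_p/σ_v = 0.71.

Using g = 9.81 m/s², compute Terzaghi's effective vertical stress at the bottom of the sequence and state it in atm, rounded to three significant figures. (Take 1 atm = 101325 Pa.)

740 atm

Overburden (lithostatic) stress σ_v:
limestone: 2640 kg/m³ × 9.81 m/s² × 1510 m = 3.911×10^7 Pa = 39.11 MPa
quartzite: 2620 kg/m³ × 9.81 m/s² × 8542 m = 2.195×10^8 Pa = 219.5 MPa
Total = 39.11 + 219.5 = 258.65 MPa
Pore pressure P_p = λ·σ_v = 0.71 × 258.7 MPa = 183.6 MPa
Effective stress σ' = σ_v − P_p = 258.7 − 183.6 = 75.010 MPa = 740.29 atm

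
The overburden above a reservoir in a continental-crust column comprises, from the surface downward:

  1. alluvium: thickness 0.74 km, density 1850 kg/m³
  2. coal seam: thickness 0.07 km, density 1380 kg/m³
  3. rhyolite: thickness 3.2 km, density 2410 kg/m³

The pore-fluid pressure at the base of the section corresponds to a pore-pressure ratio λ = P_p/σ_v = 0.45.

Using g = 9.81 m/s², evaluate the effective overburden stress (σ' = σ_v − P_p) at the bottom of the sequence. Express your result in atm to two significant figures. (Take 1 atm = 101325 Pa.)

490 atm

Overburden (lithostatic) stress σ_v:
alluvium: 1850 kg/m³ × 9.81 m/s² × 740 m = 1.343×10^7 Pa = 13.43 MPa
coal seam: 1380 kg/m³ × 9.81 m/s² × 70 m = 9.476×10^5 Pa = 0.9476 MPa
rhyolite: 2410 kg/m³ × 9.81 m/s² × 3200 m = 7.565×10^7 Pa = 75.65 MPa
Total = 13.43 + 0.9476 + 75.65 = 90.032 MPa
Pore pressure P_p = λ·σ_v = 0.45 × 90.03 MPa = 40.51 MPa
Effective stress σ' = σ_v − P_p = 90.03 − 40.51 = 49.518 MPa = 488.70 atm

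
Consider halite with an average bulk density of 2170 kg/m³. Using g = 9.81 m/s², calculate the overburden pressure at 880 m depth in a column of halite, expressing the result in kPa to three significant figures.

halite: 2170 kg/m³ × 9.81 m/s² × 880 m = 1.873×10^7 Pa = 18733 kPa

18700 kPa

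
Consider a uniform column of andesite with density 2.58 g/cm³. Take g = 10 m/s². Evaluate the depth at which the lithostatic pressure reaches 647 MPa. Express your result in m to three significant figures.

25100 m

h = P/(ρg) = 647 MPa / (2580 kg/m³ × 10 m/s²) = 6.470×10^8 Pa / 25800 Pa/m = 25078 m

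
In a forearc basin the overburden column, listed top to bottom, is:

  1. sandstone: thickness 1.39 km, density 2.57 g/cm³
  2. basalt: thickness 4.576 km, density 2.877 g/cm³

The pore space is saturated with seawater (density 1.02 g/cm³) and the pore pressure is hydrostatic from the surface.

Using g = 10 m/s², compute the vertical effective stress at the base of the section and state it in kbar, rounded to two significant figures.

Overburden (lithostatic) stress σ_v:
sandstone: 2570 kg/m³ × 10 m/s² × 1390 m = 3.572×10^7 Pa = 35.72 MPa
basalt: 2877 kg/m³ × 10 m/s² × 4576 m = 1.317×10^8 Pa = 131.7 MPa
Total = 35.72 + 131.7 = 167.37 MPa
Pore pressure P_p = 1020 kg/m³ × 10 m/s² × 5966 m = 6.085×10^7 Pa = 60.85 MPa
Effective stress σ' = σ_v − P_p = 167.4 − 60.85 = 106.52 MPa = 1.0652 kbar

1.1 kbar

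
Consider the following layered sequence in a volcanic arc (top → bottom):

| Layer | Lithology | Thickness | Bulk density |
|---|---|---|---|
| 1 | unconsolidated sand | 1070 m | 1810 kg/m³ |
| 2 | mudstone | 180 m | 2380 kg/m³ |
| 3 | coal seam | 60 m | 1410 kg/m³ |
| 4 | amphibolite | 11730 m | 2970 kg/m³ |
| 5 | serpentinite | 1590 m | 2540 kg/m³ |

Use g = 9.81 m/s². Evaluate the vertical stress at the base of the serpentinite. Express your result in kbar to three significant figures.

4.05 kbar

unconsolidated sand: 1810 kg/m³ × 9.81 m/s² × 1070 m = 1.900×10^7 Pa = 0.1900 kbar
mudstone: 2380 kg/m³ × 9.81 m/s² × 180 m = 4.203×10^6 Pa = 0.04203 kbar
coal seam: 1410 kg/m³ × 9.81 m/s² × 60 m = 8.299×10^5 Pa = 8.299×10^-3 kbar
amphibolite: 2970 kg/m³ × 9.81 m/s² × 11730 m = 3.418×10^8 Pa = 3.418 kbar
serpentinite: 2540 kg/m³ × 9.81 m/s² × 1590 m = 3.962×10^7 Pa = 0.3962 kbar
Total = 0.1900 + 0.04203 + 8.299×10^-3 + 3.418 + 0.3962 = 4.0541 kbar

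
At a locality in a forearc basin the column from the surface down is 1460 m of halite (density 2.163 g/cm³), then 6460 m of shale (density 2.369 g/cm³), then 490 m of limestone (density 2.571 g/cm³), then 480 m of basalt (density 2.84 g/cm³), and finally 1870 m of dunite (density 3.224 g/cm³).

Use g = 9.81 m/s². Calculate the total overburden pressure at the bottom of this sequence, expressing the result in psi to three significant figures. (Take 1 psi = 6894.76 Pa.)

38600 psi

halite: 2163 kg/m³ × 9.81 m/s² × 1460 m = 3.098×10^7 Pa = 4493 psi
shale: 2369 kg/m³ × 9.81 m/s² × 6460 m = 1.501×10^8 Pa = 21774 psi
limestone: 2571 kg/m³ × 9.81 m/s² × 490 m = 1.236×10^7 Pa = 1792 psi
basalt: 2840 kg/m³ × 9.81 m/s² × 480 m = 1.337×10^7 Pa = 1940 psi
dunite: 3224 kg/m³ × 9.81 m/s² × 1870 m = 5.914×10^7 Pa = 8578 psi
Total = 4493 + 21774 + 1792 + 1940 + 8578 = 38578 psi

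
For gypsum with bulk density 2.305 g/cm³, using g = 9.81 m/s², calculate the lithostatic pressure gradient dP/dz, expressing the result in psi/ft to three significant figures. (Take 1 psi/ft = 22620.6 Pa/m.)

1.00 psi/ft

dP/dz = ρg = 2305 kg/m³ × 9.81 m/s² = 22612 Pa/m
= 22612 Pa/m × (1 psi/ft / 22621 Pa/m) = 0.99962 psi/ft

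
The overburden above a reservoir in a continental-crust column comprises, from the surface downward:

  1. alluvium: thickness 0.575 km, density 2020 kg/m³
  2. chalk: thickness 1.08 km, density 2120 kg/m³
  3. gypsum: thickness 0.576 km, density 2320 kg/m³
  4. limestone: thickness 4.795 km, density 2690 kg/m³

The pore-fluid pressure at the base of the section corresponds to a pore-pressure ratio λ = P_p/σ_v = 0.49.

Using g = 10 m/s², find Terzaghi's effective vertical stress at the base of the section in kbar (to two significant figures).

0.90 kbar

Overburden (lithostatic) stress σ_v:
alluvium: 2020 kg/m³ × 10 m/s² × 575 m = 1.161×10^7 Pa = 11.62 MPa
chalk: 2120 kg/m³ × 10 m/s² × 1080 m = 2.290×10^7 Pa = 22.90 MPa
gypsum: 2320 kg/m³ × 10 m/s² × 576 m = 1.336×10^7 Pa = 13.36 MPa
limestone: 2690 kg/m³ × 10 m/s² × 4795 m = 1.290×10^8 Pa = 129.0 MPa
Total = 11.62 + 22.90 + 13.36 + 129.0 = 176.86 MPa
Pore pressure P_p = λ·σ_v = 0.49 × 176.9 MPa = 86.66 MPa
Effective stress σ' = σ_v − P_p = 176.9 − 86.66 = 90.198 MPa = 0.90198 kbar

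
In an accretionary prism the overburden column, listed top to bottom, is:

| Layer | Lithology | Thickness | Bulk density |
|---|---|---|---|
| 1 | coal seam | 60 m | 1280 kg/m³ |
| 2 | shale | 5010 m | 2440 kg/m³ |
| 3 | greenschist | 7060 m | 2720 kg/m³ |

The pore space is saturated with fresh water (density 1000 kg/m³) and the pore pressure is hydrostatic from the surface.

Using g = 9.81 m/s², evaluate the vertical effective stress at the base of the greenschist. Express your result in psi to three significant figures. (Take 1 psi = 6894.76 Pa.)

Overburden (lithostatic) stress σ_v:
coal seam: 1280 kg/m³ × 9.81 m/s² × 60 m = 7.534×10^5 Pa = 0.7534 MPa
shale: 2440 kg/m³ × 9.81 m/s² × 5010 m = 1.199×10^8 Pa = 119.9 MPa
greenschist: 2720 kg/m³ × 9.81 m/s² × 7060 m = 1.884×10^8 Pa = 188.4 MPa
Total = 0.7534 + 119.9 + 188.4 = 309.06 MPa
Pore pressure P_p = 1000 kg/m³ × 9.81 m/s² × 12130 m = 1.190×10^8 Pa = 119.0 MPa
Effective stress σ' = σ_v − P_p = 309.1 − 119.0 = 190.06 MPa = 27566 psi

27600 psi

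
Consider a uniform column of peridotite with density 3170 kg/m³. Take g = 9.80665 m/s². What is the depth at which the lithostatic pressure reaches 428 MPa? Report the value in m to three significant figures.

h = P/(ρg) = 428 MPa / (3170 kg/m³ × 9.80665 m/s²) = 4.280×10^8 Pa / 31087 Pa/m = 13768 m

13800 m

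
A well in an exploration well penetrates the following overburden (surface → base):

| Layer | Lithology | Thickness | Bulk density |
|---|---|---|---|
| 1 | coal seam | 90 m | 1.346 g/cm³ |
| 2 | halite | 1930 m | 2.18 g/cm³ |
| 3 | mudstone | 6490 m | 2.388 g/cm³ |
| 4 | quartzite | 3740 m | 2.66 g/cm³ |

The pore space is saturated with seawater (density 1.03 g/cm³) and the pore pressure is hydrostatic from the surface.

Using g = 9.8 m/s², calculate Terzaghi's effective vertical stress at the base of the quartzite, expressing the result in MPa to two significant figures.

Overburden (lithostatic) stress σ_v:
coal seam: 1346 kg/m³ × 9.8 m/s² × 90 m = 1.187×10^6 Pa = 1.187 MPa
halite: 2180 kg/m³ × 9.8 m/s² × 1930 m = 4.123×10^7 Pa = 41.23 MPa
mudstone: 2388 kg/m³ × 9.8 m/s² × 6490 m = 1.519×10^8 Pa = 151.9 MPa
quartzite: 2660 kg/m³ × 9.8 m/s² × 3740 m = 9.749×10^7 Pa = 97.49 MPa
Total = 1.187 + 41.23 + 151.9 + 97.49 = 291.80 MPa
Pore pressure P_p = 1030 kg/m³ × 9.8 m/s² × 12250 m = 1.237×10^8 Pa = 123.7 MPa
Effective stress σ' = σ_v − P_p = 291.8 − 123.7 = 168.14 MPa

170 MPa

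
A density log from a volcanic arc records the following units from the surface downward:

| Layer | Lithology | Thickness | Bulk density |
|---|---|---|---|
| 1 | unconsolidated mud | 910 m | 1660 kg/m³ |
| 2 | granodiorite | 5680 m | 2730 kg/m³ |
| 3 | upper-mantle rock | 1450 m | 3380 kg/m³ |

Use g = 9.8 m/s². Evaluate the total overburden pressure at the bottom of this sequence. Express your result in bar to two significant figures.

2100 bar

unconsolidated mud: 1660 kg/m³ × 9.8 m/s² × 910 m = 1.480×10^7 Pa = 148.0 bar
granodiorite: 2730 kg/m³ × 9.8 m/s² × 5680 m = 1.520×10^8 Pa = 1520 bar
upper-mantle rock: 3380 kg/m³ × 9.8 m/s² × 1450 m = 4.803×10^7 Pa = 480.3 bar
Total = 148.0 + 1520 + 480.3 = 2148.0 bar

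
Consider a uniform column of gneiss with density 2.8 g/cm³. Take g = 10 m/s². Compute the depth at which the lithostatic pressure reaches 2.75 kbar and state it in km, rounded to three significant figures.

h = P/(ρg) = 2.75 kbar / (2800 kg/m³ × 10 m/s²) = 2.750×10^8 Pa / 28000 Pa/m = 9821.4 m
= 9.8214 km

9.82 km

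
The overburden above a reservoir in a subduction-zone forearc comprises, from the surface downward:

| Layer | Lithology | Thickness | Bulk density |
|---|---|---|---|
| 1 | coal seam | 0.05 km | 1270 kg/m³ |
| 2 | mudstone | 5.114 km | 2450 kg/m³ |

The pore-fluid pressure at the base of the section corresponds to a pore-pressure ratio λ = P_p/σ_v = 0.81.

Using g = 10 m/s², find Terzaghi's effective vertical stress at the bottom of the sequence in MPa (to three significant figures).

23.9 MPa

Overburden (lithostatic) stress σ_v:
coal seam: 1270 kg/m³ × 10 m/s² × 50 m = 6.350×10^5 Pa = 0.6350 MPa
mudstone: 2450 kg/m³ × 10 m/s² × 5114 m = 1.253×10^8 Pa = 125.3 MPa
Total = 0.6350 + 125.3 = 125.93 MPa
Pore pressure P_p = λ·σ_v = 0.81 × 125.9 MPa = 102.0 MPa
Effective stress σ' = σ_v − P_p = 125.9 − 102.0 = 23.926 MPa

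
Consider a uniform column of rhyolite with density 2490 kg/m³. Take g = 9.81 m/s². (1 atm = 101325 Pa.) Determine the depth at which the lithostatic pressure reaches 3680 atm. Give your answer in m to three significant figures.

15300 m

h = P/(ρg) = 3680 atm / (2490 kg/m³ × 9.81 m/s²) = 3.729×10^8 Pa / 24427 Pa/m = 15265 m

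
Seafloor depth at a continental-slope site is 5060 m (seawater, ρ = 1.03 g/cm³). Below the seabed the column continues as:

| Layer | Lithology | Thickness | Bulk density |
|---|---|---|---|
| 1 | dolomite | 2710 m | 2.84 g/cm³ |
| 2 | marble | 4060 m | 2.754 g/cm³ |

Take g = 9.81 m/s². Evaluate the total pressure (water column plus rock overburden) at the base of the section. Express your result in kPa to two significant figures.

240000 kPa

seawater: 1030 kg/m³ × 9.81 m/s² × 5060 m = 5.113×10^7 Pa = 51128 kPa
dolomite: 2840 kg/m³ × 9.81 m/s² × 2710 m = 7.550×10^7 Pa = 75502 kPa
marble: 2754 kg/m³ × 9.81 m/s² × 4060 m = 1.097×10^8 Pa = 1.097×10^5 kPa
Total = 51128 + 75502 + 1.097×10^5 = 2.3632×10^5 kPa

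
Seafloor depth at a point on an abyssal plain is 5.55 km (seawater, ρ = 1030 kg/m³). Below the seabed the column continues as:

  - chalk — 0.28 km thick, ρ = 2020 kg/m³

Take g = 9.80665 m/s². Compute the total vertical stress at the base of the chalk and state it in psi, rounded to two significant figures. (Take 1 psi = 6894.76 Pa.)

seawater: 1030 kg/m³ × 9.80665 m/s² × 5550 m = 5.606×10^7 Pa = 8131 psi
chalk: 2020 kg/m³ × 9.80665 m/s² × 280 m = 5.547×10^6 Pa = 804.5 psi
Total = 8131 + 804.5 = 8935.2 psi

8900 psi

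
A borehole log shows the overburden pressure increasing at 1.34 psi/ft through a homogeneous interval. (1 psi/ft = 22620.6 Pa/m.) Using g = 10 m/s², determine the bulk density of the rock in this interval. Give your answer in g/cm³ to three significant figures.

ρ = (dP/dz)/g = 1.34 psi/ft / 10 m/s² = 30312 Pa/m / 10 m/s² = 3031.2 kg/m³
= 3.031 g/cm³

3.03 g/cm³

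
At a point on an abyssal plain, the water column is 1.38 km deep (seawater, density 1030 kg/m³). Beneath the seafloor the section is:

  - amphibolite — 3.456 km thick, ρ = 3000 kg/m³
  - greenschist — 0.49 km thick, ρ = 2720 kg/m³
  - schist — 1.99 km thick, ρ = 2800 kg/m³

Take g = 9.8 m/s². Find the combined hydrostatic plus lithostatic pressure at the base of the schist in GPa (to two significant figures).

0.18 GPa

seawater: 1030 kg/m³ × 9.8 m/s² × 1380 m = 1.393×10^7 Pa = 0.01393 GPa
amphibolite: 3000 kg/m³ × 9.8 m/s² × 3456 m = 1.016×10^8 Pa = 0.1016 GPa
greenschist: 2720 kg/m³ × 9.8 m/s² × 490 m = 1.306×10^7 Pa = 0.01306 GPa
schist: 2800 kg/m³ × 9.8 m/s² × 1990 m = 5.461×10^7 Pa = 0.05461 GPa
Total = 0.01393 + 0.1016 + 0.01306 + 0.05461 = 0.18320 GPa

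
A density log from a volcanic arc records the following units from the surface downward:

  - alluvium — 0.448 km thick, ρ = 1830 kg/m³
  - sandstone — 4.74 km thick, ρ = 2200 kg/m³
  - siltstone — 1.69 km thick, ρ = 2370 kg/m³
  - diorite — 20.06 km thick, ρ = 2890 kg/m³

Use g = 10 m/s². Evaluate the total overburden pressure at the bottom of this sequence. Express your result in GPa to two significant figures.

alluvium: 1830 kg/m³ × 10 m/s² × 448 m = 8.198×10^6 Pa = 8.198×10^-3 GPa
sandstone: 2200 kg/m³ × 10 m/s² × 4740 m = 1.043×10^8 Pa = 0.1043 GPa
siltstone: 2370 kg/m³ × 10 m/s² × 1690 m = 4.005×10^7 Pa = 0.04005 GPa
diorite: 2890 kg/m³ × 10 m/s² × 20060 m = 5.797×10^8 Pa = 0.5797 GPa
Total = 8.198×10^-3 + 0.1043 + 0.04005 + 0.5797 = 0.73227 GPa

0.73 GPa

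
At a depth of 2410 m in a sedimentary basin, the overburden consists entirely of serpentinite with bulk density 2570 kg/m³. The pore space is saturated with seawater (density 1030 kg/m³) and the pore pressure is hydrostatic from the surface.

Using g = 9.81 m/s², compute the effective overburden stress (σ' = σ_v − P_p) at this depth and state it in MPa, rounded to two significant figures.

36 MPa

Overburden (lithostatic) stress σ_v:
serpentinite: 2570 kg/m³ × 9.81 m/s² × 2410 m = 6.076×10^7 Pa = 60.76 MPa
Pore pressure P_p = 1030 kg/m³ × 9.81 m/s² × 2410 m = 2.435×10^7 Pa = 24.35 MPa
Effective stress σ' = σ_v − P_p = 60.76 − 24.35 = 36.409 MPa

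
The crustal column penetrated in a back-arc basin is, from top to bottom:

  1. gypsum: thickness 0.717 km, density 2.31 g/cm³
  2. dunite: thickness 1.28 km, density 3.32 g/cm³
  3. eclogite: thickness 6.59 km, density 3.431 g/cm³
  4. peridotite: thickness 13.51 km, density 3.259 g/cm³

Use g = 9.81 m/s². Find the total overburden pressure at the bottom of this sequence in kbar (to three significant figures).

7.12 kbar

gypsum: 2310 kg/m³ × 9.81 m/s² × 717 m = 1.625×10^7 Pa = 0.1625 kbar
dunite: 3320 kg/m³ × 9.81 m/s² × 1280 m = 4.169×10^7 Pa = 0.4169 kbar
eclogite: 3431 kg/m³ × 9.81 m/s² × 6590 m = 2.218×10^8 Pa = 2.218 kbar
peridotite: 3259 kg/m³ × 9.81 m/s² × 13510 m = 4.319×10^8 Pa = 4.319 kbar
Total = 0.1625 + 0.4169 + 2.218 + 4.319 = 7.1167 kbar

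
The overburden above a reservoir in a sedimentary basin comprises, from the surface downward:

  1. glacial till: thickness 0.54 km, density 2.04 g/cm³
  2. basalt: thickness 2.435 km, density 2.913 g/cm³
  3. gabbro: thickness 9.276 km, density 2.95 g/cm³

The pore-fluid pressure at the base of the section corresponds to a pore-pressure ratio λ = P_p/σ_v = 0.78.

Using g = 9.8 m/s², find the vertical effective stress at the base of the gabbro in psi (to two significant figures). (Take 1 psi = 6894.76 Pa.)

Overburden (lithostatic) stress σ_v:
glacial till: 2040 kg/m³ × 9.8 m/s² × 540 m = 1.080×10^7 Pa = 10.80 MPa
basalt: 2913 kg/m³ × 9.8 m/s² × 2435 m = 6.951×10^7 Pa = 69.51 MPa
gabbro: 2950 kg/m³ × 9.8 m/s² × 9276 m = 2.682×10^8 Pa = 268.2 MPa
Total = 10.80 + 69.51 + 268.2 = 348.48 MPa
Pore pressure P_p = λ·σ_v = 0.78 × 348.5 MPa = 271.8 MPa
Effective stress σ' = σ_v − P_p = 348.5 − 271.8 = 76.665 MPa = 11119 psi

11000 psi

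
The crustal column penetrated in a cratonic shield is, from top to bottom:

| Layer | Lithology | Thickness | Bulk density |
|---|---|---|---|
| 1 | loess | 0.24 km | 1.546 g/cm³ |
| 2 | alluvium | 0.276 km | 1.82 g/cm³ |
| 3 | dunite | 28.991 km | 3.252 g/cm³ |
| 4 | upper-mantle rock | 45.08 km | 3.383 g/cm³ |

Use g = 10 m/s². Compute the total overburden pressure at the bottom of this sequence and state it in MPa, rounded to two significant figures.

loess: 1546 kg/m³ × 10 m/s² × 240 m = 3.710×10^6 Pa = 3.710 MPa
alluvium: 1820 kg/m³ × 10 m/s² × 276 m = 5.023×10^6 Pa = 5.023 MPa
dunite: 3252 kg/m³ × 10 m/s² × 28991 m = 9.428×10^8 Pa = 942.8 MPa
upper-mantle rock: 3383 kg/m³ × 10 m/s² × 45080 m = 1.525×10^9 Pa = 1525 MPa
Total = 3.710 + 5.023 + 942.8 + 1525 = 2476.6 MPa

2500 MPa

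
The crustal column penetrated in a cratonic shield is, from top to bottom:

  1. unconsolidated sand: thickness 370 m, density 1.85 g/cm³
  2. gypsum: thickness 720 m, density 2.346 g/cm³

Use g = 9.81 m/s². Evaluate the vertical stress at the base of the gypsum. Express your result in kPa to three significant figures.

23300 kPa

unconsolidated sand: 1850 kg/m³ × 9.81 m/s² × 370 m = 6.715×10^6 Pa = 6715 kPa
gypsum: 2346 kg/m³ × 9.81 m/s² × 720 m = 1.657×10^7 Pa = 16570 kPa
Total = 6715 + 16570 = 23285 kPa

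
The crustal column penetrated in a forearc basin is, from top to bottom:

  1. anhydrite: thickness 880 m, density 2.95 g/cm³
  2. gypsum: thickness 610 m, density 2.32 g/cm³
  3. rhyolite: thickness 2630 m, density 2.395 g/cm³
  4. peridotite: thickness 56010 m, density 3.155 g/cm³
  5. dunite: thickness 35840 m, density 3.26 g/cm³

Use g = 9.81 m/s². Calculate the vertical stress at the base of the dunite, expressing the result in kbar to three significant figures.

anhydrite: 2950 kg/m³ × 9.81 m/s² × 880 m = 2.547×10^7 Pa = 0.2547 kbar
gypsum: 2320 kg/m³ × 9.81 m/s² × 610 m = 1.388×10^7 Pa = 0.1388 kbar
rhyolite: 2395 kg/m³ × 9.81 m/s² × 2630 m = 6.179×10^7 Pa = 0.6179 kbar
peridotite: 3155 kg/m³ × 9.81 m/s² × 56010 m = 1.734×10^9 Pa = 17.34 kbar
dunite: 3260 kg/m³ × 9.81 m/s² × 35840 m = 1.146×10^9 Pa = 11.46 kbar
Total = 0.2547 + 0.1388 + 0.6179 + 17.34 + 11.46 = 29.809 kbar

29.8 kbar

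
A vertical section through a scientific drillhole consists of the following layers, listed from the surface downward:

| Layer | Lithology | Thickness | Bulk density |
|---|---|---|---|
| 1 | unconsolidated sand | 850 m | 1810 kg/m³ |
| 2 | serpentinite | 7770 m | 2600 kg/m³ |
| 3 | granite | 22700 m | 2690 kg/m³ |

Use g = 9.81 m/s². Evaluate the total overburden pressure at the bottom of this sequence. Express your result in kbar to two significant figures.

8.1 kbar

unconsolidated sand: 1810 kg/m³ × 9.81 m/s² × 850 m = 1.509×10^7 Pa = 0.1509 kbar
serpentinite: 2600 kg/m³ × 9.81 m/s² × 7770 m = 1.982×10^8 Pa = 1.982 kbar
granite: 2690 kg/m³ × 9.81 m/s² × 22700 m = 5.990×10^8 Pa = 5.990 kbar
Total = 0.1509 + 1.982 + 5.990 = 8.1230 kbar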